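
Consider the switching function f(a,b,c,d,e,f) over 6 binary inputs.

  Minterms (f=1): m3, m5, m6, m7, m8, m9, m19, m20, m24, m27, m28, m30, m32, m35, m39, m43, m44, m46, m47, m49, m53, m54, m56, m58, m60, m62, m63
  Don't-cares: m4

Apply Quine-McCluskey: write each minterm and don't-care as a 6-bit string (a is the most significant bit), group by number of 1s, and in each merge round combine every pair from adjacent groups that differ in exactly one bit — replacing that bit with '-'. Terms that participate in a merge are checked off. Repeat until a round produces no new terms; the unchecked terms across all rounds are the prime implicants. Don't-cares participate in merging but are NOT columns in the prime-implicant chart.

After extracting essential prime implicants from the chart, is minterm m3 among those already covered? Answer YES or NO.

NO

[col 0] 000011*, 000100*, 000101*, 000110*, 000111*, 001000*, 001001*, 010011*, 010100*, 011000*, 011011*, 011100*, 011110*, 100000, 100011*, 100111*, 101011*, 101100*, 101110*, 101111*, 110001*, 110101*, 110110*, 111000*, 111010*, 111100*, 111110*, 111111*
[col 1] -00011*, -00111*, -11000*, -11100*, -11110*, 0-0011, 0-0100, 0-1000, 000-11*, 0001-0*, 0001-1*, 00010-*, 00011-*, 00100-, 01-011, 01-100, 011-00*, 0111-0*, 1-1100*, 1-1110*, 1-1111*, 10-011*, 10-111*, 100-11*, 101-11*, 1011-0*, 10111-*, 11-110, 110-01, 111-00*, 111-10*, 1110-0*, 1111-0*, 11111-*
[col 2] -00-11, -11-00, -111-0, 0001--, 1-11-0, 1-111-, 10--11, 111--0
Prime implicants: -00-11, -11-00, -111-0, 0-0011, 0-0100, 0-1000, 0001--, 00100-, 01-011, 01-100, 1-11-0, 1-111-, 10--11, 100000, 11-110, 110-01, 111--0
PI chart (minterm → PIs covering it):
  3 | -00-11,0-0011
  5 | 0001--  (sole → essential)
  6 | 0001--  (sole → essential)
  7 | -00-11,0001--
  8 | 0-1000,00100-
  9 | 00100-  (sole → essential)
  19 | 0-0011,01-011
  20 | 0-0100,01-100
  24 | -11-00,0-1000
  27 | 01-011  (sole → essential)
  28 | -11-00,-111-0,01-100
  30 | -111-0  (sole → essential)
  32 | 100000  (sole → essential)
  35 | -00-11,10--11
  39 | -00-11,10--11
  43 | 10--11  (sole → essential)
  44 | 1-11-0  (sole → essential)
  46 | 1-11-0,1-111-
  47 | 1-111-,10--11
  49 | 110-01  (sole → essential)
  53 | 110-01  (sole → essential)
  54 | 11-110  (sole → essential)
  56 | -11-00,111--0
  58 | 111--0  (sole → essential)
  60 | -11-00,-111-0,1-11-0,111--0
  62 | -111-0,1-11-0,1-111-,11-110,111--0
  63 | 1-111-  (sole → essential)
Essential prime implicants: -111-0, 0001--, 00100-, 01-011, 1-11-0, 1-111-, 10--11, 100000, 11-110, 110-01, 111--0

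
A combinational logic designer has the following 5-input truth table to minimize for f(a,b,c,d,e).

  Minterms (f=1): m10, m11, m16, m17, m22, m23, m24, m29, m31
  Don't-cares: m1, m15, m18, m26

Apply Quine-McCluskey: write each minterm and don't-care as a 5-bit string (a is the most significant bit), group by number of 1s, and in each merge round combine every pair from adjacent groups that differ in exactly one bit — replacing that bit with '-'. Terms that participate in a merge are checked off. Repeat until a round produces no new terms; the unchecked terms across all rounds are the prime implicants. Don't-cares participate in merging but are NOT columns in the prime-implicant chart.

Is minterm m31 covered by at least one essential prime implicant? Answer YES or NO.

[col 0] 00001*, 01010*, 01011*, 01111*, 10000*, 10001*, 10010*, 10110*, 10111*, 11000*, 11010*, 11101*, 11111*
[col 1] -0001, -1010, -1111, 01-11, 0101-, 1-000*, 1-010*, 1-111, 10-10, 100-0*, 1000-, 1011-, 110-0*, 111-1
[col 2] 1-0-0
Prime implicants: -0001, -1010, -1111, 01-11, 0101-, 1-0-0, 1-111, 10-10, 1000-, 1011-, 111-1
PI chart (minterm → PIs covering it):
  10 | -1010,0101-
  11 | 01-11,0101-
  16 | 1-0-0,1000-
  17 | -0001,1000-
  22 | 10-10,1011-
  23 | 1-111,1011-
  24 | 1-0-0  (sole → essential)
  29 | 111-1  (sole → essential)
  31 | -1111,1-111,111-1
Essential prime implicants: 1-0-0, 111-1

YES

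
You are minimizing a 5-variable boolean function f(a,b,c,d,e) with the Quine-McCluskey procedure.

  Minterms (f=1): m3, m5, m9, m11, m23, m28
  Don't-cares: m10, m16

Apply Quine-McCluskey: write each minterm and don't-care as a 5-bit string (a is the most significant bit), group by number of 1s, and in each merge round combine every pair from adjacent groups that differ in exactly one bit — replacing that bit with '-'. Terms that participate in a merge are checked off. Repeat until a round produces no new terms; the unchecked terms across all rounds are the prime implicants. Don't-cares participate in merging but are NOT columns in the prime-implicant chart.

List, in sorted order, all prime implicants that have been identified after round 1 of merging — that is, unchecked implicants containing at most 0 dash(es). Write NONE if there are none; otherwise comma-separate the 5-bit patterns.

Round 0: 00011✓ 00101 01001✓ 01010✓ 01011✓ 10000 10111 11100
Round 1: 0-011 010-1 0101-
PIs = {0-011, 00101, 010-1, 0101-, 10000, 10111, 11100}

00101, 10000, 10111, 11100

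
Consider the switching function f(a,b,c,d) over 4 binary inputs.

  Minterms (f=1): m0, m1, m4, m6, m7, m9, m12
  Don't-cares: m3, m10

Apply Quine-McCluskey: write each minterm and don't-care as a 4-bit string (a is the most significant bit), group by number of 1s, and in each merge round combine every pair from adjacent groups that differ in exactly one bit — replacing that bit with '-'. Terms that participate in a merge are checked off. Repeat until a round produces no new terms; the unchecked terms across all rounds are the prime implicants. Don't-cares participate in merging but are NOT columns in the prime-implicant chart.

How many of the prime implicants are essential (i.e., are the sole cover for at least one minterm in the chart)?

[col 0] 0000*, 0001*, 0011*, 0100*, 0110*, 0111*, 1001*, 1010, 1100*
[col 1] -001, -100, 0-00, 0-11, 00-1, 000-, 01-0, 011-
Prime implicants: -001, -100, 0-00, 0-11, 00-1, 000-, 01-0, 011-, 1010
PI chart (minterm → PIs covering it):
  0 | 0-00,000-
  1 | -001,00-1,000-
  4 | -100,0-00,01-0
  6 | 01-0,011-
  7 | 0-11,011-
  9 | -001  (sole → essential)
  12 | -100  (sole → essential)
Essential prime implicants: -001, -100

2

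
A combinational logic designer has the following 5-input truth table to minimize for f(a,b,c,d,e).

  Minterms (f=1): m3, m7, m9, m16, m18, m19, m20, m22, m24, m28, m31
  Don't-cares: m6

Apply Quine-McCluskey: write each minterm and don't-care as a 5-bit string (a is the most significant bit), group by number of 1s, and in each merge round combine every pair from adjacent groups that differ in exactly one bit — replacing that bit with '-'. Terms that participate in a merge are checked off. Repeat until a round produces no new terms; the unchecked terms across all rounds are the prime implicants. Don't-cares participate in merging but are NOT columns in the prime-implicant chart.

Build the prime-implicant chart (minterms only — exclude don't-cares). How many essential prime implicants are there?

[col 0] 00011*, 00110*, 00111*, 01001, 10000*, 10010*, 10011*, 10100*, 10110*, 11000*, 11100*, 11111
[col 1] -0011, -0110, 00-11, 0011-, 1-000*, 1-100*, 10-00*, 10-10*, 100-0*, 1001-, 101-0*, 11-00*
[col 2] 1--00, 10--0
Prime implicants: -0011, -0110, 00-11, 0011-, 01001, 1--00, 10--0, 1001-, 11111
PI chart (minterm → PIs covering it):
  3 | -0011,00-11
  7 | 00-11,0011-
  9 | 01001  (sole → essential)
  16 | 1--00,10--0
  18 | 10--0,1001-
  19 | -0011,1001-
  20 | 1--00,10--0
  22 | -0110,10--0
  24 | 1--00  (sole → essential)
  28 | 1--00  (sole → essential)
  31 | 11111  (sole → essential)
Essential prime implicants: 01001, 1--00, 11111

3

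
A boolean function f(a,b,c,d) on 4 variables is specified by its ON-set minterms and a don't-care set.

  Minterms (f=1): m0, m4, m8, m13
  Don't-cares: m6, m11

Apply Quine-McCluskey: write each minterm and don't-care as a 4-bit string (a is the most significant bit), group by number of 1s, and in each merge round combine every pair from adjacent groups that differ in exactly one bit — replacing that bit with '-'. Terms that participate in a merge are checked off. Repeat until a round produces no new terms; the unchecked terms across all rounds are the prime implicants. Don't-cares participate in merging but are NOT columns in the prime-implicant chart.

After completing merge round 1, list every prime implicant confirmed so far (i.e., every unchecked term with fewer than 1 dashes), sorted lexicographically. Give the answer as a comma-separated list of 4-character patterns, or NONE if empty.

1011, 1101

[col 0] 0000*, 0100*, 0110*, 1000*, 1011, 1101
[col 1] -000, 0-00, 01-0
Prime implicants: -000, 0-00, 01-0, 1011, 1101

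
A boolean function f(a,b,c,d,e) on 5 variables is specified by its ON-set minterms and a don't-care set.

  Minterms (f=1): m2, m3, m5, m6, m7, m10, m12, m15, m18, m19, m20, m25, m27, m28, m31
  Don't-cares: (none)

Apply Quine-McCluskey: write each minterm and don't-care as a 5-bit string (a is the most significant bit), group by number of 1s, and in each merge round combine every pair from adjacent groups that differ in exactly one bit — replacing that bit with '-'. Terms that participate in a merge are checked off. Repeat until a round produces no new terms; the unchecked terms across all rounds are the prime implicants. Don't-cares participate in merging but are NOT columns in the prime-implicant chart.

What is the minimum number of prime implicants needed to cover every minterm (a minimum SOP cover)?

8

Round 0: 00010✓ 00011✓ 00101✓ 00110✓ 00111✓ 01010✓ 01100✓ 01111✓ 10010✓ 10011✓ 10100✓ 11001✓ 11011✓ 11100✓ 11111✓
Round 1: -0010✓ -0011✓ -1100 -1111 0-010 0-111 00-10✓ 00-11✓ 0001-✓ 001-1 0011-✓ 1-011 1-100 1001-✓ 11-11 110-1
Round 2: -001- 00-1-
PIs = {-001-, -1100, -1111, 0-010, 0-111, 00-1-, 001-1, 1-011, 1-100, 11-11, 110-1}
Coverage chart:
  m2: -001-,0-010,00-1-
  m3: -001-,00-1-
  m5: 001-1 ←essential
  m6: 00-1- ←essential
  m7: 0-111,00-1-,001-1
  m10: 0-010 ←essential
  m12: -1100 ←essential
  m15: -1111,0-111
  m18: -001- ←essential
  m19: -001-,1-011
  m20: 1-100 ←essential
  m25: 110-1 ←essential
  m27: 1-011,11-11,110-1
  m28: -1100,1-100
  m31: -1111,11-11
Essential: -001-, -1100, 0-010, 00-1-, 001-1, 1-100, 110-1
Petrick residual → -1111
Min cover (8 terms): b'c'd + bcd'e' + bcde + a'c'de' + a'b'd + a'b'ce + acd'e' + abc'e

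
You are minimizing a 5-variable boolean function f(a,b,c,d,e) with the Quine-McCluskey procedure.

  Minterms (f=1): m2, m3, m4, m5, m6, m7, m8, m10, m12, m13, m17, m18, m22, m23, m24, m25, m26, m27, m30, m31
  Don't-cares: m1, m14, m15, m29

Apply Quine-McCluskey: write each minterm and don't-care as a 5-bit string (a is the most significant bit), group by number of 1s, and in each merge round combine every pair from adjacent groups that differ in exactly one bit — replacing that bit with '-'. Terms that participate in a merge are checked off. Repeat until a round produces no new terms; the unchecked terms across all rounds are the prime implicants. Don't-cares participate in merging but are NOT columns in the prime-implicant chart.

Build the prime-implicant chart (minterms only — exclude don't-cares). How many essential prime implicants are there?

[col 0] 00001*, 00010*, 00011*, 00100*, 00101*, 00110*, 00111*, 01000*, 01010*, 01100*, 01101*, 01110*, 01111*, 10001*, 10010*, 10110*, 10111*, 11000*, 11001*, 11010*, 11011*, 11101*, 11110*, 11111*
[col 1] -0001, -0010*, -0110*, -0111*, -1000*, -1010*, -1101*, -1110*, -1111*, 0-010*, 0-100*, 0-101*, 0-110*, 0-111*, 00-01*, 00-10*, 00-11*, 000-1*, 0001-*, 001-0*, 001-1*, 0010-*, 0011-*, 01-00*, 01-10*, 010-0*, 011-0*, 011-1*, 0110-*, 0111-*, 1-001, 1-010*, 1-110*, 1-111*, 10-10*, 1011-*, 11-01*, 11-10*, 11-11*, 110-0*, 110-1*, 1100-*, 1101-*, 111-1*, 1111-*
[col 2] --010*, --110*, --111*, -0-10*, -011-*, -1-10*, -10-0, -11-1, -111-*, 0--10*, 0-1-0*, 0-1-1*, 0-10-*, 0-11-*, 00--1, 00-1-, 001--*, 01--0, 011--*, 1--10*, 1-11-*, 11--1, 11-1-, 110--
[col 3] ---10, --11-, 0-1--
Prime implicants: ---10, --11-, -0001, -10-0, -11-1, 0-1--, 00--1, 00-1-, 01--0, 1-001, 11--1, 11-1-, 110--
PI chart (minterm → PIs covering it):
  2 | ---10,00-1-
  3 | 00--1,00-1-
  4 | 0-1--  (sole → essential)
  5 | 0-1--,00--1
  6 | ---10,--11-,0-1--,00-1-
  7 | --11-,0-1--,00--1,00-1-
  8 | -10-0,01--0
  10 | ---10,-10-0,01--0
  12 | 0-1--,01--0
  13 | -11-1,0-1--
  17 | -0001,1-001
  18 | ---10  (sole → essential)
  22 | ---10,--11-
  23 | --11-  (sole → essential)
  24 | -10-0,110--
  25 | 1-001,11--1,110--
  26 | ---10,-10-0,11-1-,110--
  27 | 11--1,11-1-,110--
  30 | ---10,--11-,11-1-
  31 | --11-,-11-1,11--1,11-1-
Essential prime implicants: ---10, --11-, 0-1--

3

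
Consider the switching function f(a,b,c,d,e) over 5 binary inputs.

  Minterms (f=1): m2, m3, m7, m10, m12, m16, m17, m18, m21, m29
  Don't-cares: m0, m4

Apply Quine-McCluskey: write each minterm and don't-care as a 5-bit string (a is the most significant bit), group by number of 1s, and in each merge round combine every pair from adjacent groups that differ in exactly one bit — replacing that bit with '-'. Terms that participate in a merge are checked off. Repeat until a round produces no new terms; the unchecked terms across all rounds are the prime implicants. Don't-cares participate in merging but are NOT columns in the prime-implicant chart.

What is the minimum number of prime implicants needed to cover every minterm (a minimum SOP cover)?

[col 0] 00000*, 00010*, 00011*, 00100*, 00111*, 01010*, 01100*, 10000*, 10001*, 10010*, 10101*, 11101*
[col 1] -0000*, -0010*, 0-010, 0-100, 00-00, 00-11, 000-0*, 0001-, 1-101, 10-01, 100-0*, 1000-
[col 2] -00-0
Prime implicants: -00-0, 0-010, 0-100, 00-00, 00-11, 0001-, 1-101, 10-01, 1000-
PI chart (minterm → PIs covering it):
  2 | -00-0,0-010,0001-
  3 | 00-11,0001-
  7 | 00-11  (sole → essential)
  10 | 0-010  (sole → essential)
  12 | 0-100  (sole → essential)
  16 | -00-0,1000-
  17 | 10-01,1000-
  18 | -00-0  (sole → essential)
  21 | 1-101,10-01
  29 | 1-101  (sole → essential)
Essential prime implicants: -00-0, 0-010, 0-100, 00-11, 1-101
Petrick residual → 10-01
Minimum SOP uses 6 PIs: b'c'e' + a'c'de' + a'cd'e' + a'b'de + acd'e + ab'd'e

6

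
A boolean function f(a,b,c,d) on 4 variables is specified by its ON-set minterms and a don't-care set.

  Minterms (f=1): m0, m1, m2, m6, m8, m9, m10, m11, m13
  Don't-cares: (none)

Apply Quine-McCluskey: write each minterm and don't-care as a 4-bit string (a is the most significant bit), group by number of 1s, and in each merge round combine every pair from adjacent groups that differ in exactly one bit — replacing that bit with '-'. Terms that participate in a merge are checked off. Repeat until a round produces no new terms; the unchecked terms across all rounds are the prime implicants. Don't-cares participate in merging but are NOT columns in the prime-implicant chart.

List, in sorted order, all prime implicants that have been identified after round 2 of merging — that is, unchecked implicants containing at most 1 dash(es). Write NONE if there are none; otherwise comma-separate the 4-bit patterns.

size-2^0 implicants → 0000(✓)  0001(✓)  0010(✓)  0110(✓)  1000(✓)  1001(✓)  1010(✓)  1011(✓)  1101(✓)
size-2^1 implicants → -000(✓)  -001(✓)  -010(✓)  0-10  00-0(✓)  000-(✓)  1-01  10-0(✓)  10-1(✓)  100-(✓)  101-(✓)
size-2^2 implicants → -0-0  -00-  10--
Unchecked terms (primes): -0-0, -00-, 0-10, 1-01, 10--

0-10, 1-01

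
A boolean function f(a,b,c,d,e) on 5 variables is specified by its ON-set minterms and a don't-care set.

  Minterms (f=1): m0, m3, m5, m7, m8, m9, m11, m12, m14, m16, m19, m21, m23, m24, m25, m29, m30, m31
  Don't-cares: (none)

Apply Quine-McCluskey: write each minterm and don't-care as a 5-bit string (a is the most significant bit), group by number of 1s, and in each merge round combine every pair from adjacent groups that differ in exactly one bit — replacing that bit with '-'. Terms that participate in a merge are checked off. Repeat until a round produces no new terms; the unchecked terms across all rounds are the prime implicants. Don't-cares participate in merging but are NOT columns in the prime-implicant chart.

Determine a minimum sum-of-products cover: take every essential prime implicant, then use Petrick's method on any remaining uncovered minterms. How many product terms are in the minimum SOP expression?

Round 0: 00000✓ 00011✓ 00101✓ 00111✓ 01000✓ 01001✓ 01011✓ 01100✓ 01110✓ 10000✓ 10011✓ 10101✓ 10111✓ 11000✓ 11001✓ 11101✓ 11110✓ 11111✓
Round 1: -0000✓ -0011✓ -0101✓ -0111✓ -1000✓ -1001✓ -1110 0-000✓ 0-011 00-11✓ 001-1✓ 01-00 010-1 0100-✓ 011-0 1-000✓ 1-101✓ 1-111✓ 10-11✓ 101-1✓ 11-01 1100-✓ 111-1✓ 1111-
Round 2: --000 -0-11 -01-1 -100- 1-1-1
PIs = {--000, -0-11, -01-1, -100-, -1110, 0-011, 01-00, 010-1, 011-0, 1-1-1, 11-01, 1111-}
Coverage chart:
  m0: --000 ←essential
  m3: -0-11,0-011
  m5: -01-1 ←essential
  m7: -0-11,-01-1
  m8: --000,-100-,01-00
  m9: -100-,010-1
  m11: 0-011,010-1
  m12: 01-00,011-0
  m14: -1110,011-0
  m16: --000 ←essential
  m19: -0-11 ←essential
  m21: -01-1,1-1-1
  m23: -0-11,-01-1,1-1-1
  m24: --000,-100-
  m25: -100-,11-01
  m29: 1-1-1,11-01
  m30: -1110,1111-
  m31: 1-1-1,1111-
Essential: --000, -0-11, -01-1
Petrick residual → 010-1, 011-0, 11-01, 1111-
Min cover (7 terms): c'd'e' + b'de + b'ce + a'bc'e + a'bce' + abd'e + abcd

7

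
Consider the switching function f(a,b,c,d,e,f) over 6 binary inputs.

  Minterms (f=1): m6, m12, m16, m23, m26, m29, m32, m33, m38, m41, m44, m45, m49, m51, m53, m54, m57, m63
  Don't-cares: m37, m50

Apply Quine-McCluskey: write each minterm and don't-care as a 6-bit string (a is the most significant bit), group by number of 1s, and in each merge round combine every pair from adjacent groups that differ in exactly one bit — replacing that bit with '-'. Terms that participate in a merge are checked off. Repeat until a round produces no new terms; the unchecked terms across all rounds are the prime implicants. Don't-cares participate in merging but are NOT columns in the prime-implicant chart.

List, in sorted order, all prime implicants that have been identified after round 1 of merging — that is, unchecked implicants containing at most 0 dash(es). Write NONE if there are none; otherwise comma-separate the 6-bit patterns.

010000, 010111, 011010, 011101, 111111

size-2^0 implicants → 000110(✓)  001100(✓)  010000  010111  011010  011101  100000(✓)  100001(✓)  100101(✓)  100110(✓)  101001(✓)  101100(✓)  101101(✓)  110001(✓)  110010(✓)  110011(✓)  110101(✓)  110110(✓)  111001(✓)  111111
size-2^1 implicants → -00110  -01100  1-0001(✓)  1-0101(✓)  1-0110  1-1001(✓)  10-001(✓)  10-101(✓)  100-01(✓)  10000-  101-01(✓)  10110-  11-001(✓)  110-01(✓)  110-10  1100-1  11001-
size-2^2 implicants → 1--001  1-0-01  10--01
Unchecked terms (primes): -00110, -01100, 010000, 010111, 011010, 011101, 1--001, 1-0-01, 1-0110, 10--01, 10000-, 10110-, 110-10, 1100-1, 11001-, 111111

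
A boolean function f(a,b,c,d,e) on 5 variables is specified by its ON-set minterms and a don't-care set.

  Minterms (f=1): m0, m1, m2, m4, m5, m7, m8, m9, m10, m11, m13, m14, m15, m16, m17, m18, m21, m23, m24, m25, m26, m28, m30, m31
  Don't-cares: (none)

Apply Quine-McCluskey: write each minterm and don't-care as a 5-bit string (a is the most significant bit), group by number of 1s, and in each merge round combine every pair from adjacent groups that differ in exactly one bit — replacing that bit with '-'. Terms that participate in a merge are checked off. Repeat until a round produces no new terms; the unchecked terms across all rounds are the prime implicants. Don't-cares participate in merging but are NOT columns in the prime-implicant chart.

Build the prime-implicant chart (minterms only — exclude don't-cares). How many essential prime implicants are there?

4

size-2^0 implicants → 00000(✓)  00001(✓)  00010(✓)  00100(✓)  00101(✓)  00111(✓)  01000(✓)  01001(✓)  01010(✓)  01011(✓)  01101(✓)  01110(✓)  01111(✓)  10000(✓)  10001(✓)  10010(✓)  10101(✓)  10111(✓)  11000(✓)  11001(✓)  11010(✓)  11100(✓)  11110(✓)  11111(✓)
size-2^1 implicants → -0000(✓)  -0001(✓)  -0010(✓)  -0101(✓)  -0111(✓)  -1000(✓)  -1001(✓)  -1010(✓)  -1110(✓)  -1111(✓)  0-000(✓)  0-001(✓)  0-010(✓)  0-101(✓)  0-111(✓)  00-00(✓)  00-01(✓)  000-0(✓)  0000-(✓)  001-1(✓)  0010-(✓)  01-01(✓)  01-10(✓)  01-11(✓)  010-0(✓)  010-1(✓)  0100-(✓)  0101-(✓)  011-1(✓)  0111-(✓)  1-000(✓)  1-001(✓)  1-010(✓)  1-111(✓)  10-01(✓)  100-0(✓)  1000-(✓)  101-1(✓)  11-00(✓)  11-10(✓)  110-0(✓)  1100-(✓)  111-0(✓)  1111-(✓)
size-2^2 implicants → --000(✓)  --001(✓)  --010(✓)  --111  -0-01  -00-0(✓)  -000-(✓)  -01-1  -1-10  -10-0(✓)  -100-(✓)  -111-  0--01  0-0-0(✓)  0-00-(✓)  0-1-1  00-0-  01--1  01-1-  010--  1-0-0(✓)  1-00-(✓)  11--0
size-2^3 implicants → --0-0  --00-
Unchecked terms (primes): --0-0, --00-, --111, -0-01, -01-1, -1-10, -111-, 0--01, 0-1-1, 00-0-, 01--1, 01-1-, 010--, 11--0
Minterm coverage:
  m0 ⊆ --0-0,--00-,00-0-
  m1 ⊆ --00-,-0-01,0--01,00-0-
  m2 ⊆ --0-0 [E]
  m4 ⊆ 00-0- [E]
  m5 ⊆ -0-01,-01-1,0--01,0-1-1,00-0-
  m7 ⊆ --111,-01-1,0-1-1
  m8 ⊆ --0-0,--00-,010--
  m9 ⊆ --00-,0--01,01--1,010--
  m10 ⊆ --0-0,-1-10,01-1-,010--
  m11 ⊆ 01--1,01-1-,010--
  m13 ⊆ 0--01,0-1-1,01--1
  m14 ⊆ -1-10,-111-,01-1-
  m15 ⊆ --111,-111-,0-1-1,01--1,01-1-
  m16 ⊆ --0-0,--00-
  m17 ⊆ --00-,-0-01
  m18 ⊆ --0-0 [E]
  m21 ⊆ -0-01,-01-1
  m23 ⊆ --111,-01-1
  m24 ⊆ --0-0,--00-,11--0
  m25 ⊆ --00- [E]
  m26 ⊆ --0-0,-1-10,11--0
  m28 ⊆ 11--0 [E]
  m30 ⊆ -1-10,-111-,11--0
  m31 ⊆ --111,-111-
E = {--0-0, --00-, 00-0-, 11--0}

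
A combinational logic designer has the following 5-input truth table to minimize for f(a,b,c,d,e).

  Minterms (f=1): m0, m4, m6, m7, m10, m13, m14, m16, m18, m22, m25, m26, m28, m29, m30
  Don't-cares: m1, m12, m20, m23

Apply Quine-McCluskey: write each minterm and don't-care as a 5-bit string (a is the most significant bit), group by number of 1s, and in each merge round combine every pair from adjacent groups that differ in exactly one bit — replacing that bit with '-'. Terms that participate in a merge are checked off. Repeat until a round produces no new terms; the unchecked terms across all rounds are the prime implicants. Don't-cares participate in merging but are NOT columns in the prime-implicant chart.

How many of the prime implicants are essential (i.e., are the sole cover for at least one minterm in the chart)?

4

[col 0] 00000*, 00001*, 00100*, 00110*, 00111*, 01010*, 01100*, 01101*, 01110*, 10000*, 10010*, 10100*, 10110*, 10111*, 11001*, 11010*, 11100*, 11101*, 11110*
[col 1] -0000*, -0100*, -0110*, -0111*, -1010*, -1100*, -1101*, -1110*, 0-100*, 0-110*, 00-00*, 0000-, 001-0*, 0011-*, 01-10*, 011-0*, 0110-*, 1-010*, 1-100*, 1-110*, 10-00*, 10-10*, 100-0*, 101-0*, 1011-*, 11-01, 11-10*, 111-0*, 1110-*
[col 2] --100*, --110*, -0-00, -01-0*, -011-, -1-10, -11-0*, -110-, 0-1-0*, 1--10, 1-1-0*, 10--0
[col 3] --1-0
Prime implicants: --1-0, -0-00, -011-, -1-10, -110-, 0000-, 1--10, 10--0, 11-01
PI chart (minterm → PIs covering it):
  0 | -0-00,0000-
  4 | --1-0,-0-00
  6 | --1-0,-011-
  7 | -011-  (sole → essential)
  10 | -1-10  (sole → essential)
  13 | -110-  (sole → essential)
  14 | --1-0,-1-10
  16 | -0-00,10--0
  18 | 1--10,10--0
  22 | --1-0,-011-,1--10,10--0
  25 | 11-01  (sole → essential)
  26 | -1-10,1--10
  28 | --1-0,-110-
  29 | -110-,11-01
  30 | --1-0,-1-10,1--10
Essential prime implicants: -011-, -1-10, -110-, 11-01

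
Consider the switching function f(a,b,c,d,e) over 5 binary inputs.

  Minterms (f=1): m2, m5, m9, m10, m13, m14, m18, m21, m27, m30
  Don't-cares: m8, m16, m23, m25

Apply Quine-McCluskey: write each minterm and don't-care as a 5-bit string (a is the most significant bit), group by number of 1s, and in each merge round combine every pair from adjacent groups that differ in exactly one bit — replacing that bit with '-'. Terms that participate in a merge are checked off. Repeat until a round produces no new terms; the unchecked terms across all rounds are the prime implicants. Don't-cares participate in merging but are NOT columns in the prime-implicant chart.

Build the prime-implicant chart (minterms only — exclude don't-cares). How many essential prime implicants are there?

[col 0] 00010*, 00101*, 01000*, 01001*, 01010*, 01101*, 01110*, 10000*, 10010*, 10101*, 10111*, 11001*, 11011*, 11110*
[col 1] -0010, -0101, -1001, -1110, 0-010, 0-101, 01-01, 01-10, 010-0, 0100-, 100-0, 101-1, 110-1
Prime implicants: -0010, -0101, -1001, -1110, 0-010, 0-101, 01-01, 01-10, 010-0, 0100-, 100-0, 101-1, 110-1
PI chart (minterm → PIs covering it):
  2 | -0010,0-010
  5 | -0101,0-101
  9 | -1001,01-01,0100-
  10 | 0-010,01-10,010-0
  13 | 0-101,01-01
  14 | -1110,01-10
  18 | -0010,100-0
  21 | -0101,101-1
  27 | 110-1  (sole → essential)
  30 | -1110  (sole → essential)
Essential prime implicants: -1110, 110-1

2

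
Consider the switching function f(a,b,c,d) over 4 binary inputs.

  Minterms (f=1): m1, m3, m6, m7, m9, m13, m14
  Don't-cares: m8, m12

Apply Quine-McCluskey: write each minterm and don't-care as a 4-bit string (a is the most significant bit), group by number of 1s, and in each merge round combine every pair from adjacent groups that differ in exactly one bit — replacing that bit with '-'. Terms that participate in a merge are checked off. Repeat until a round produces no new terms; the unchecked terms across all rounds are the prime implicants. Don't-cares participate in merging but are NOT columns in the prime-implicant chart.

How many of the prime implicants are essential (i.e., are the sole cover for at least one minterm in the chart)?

Round 0: 0001✓ 0011✓ 0110✓ 0111✓ 1000✓ 1001✓ 1100✓ 1101✓ 1110✓
Round 1: -001 -110 0-11 00-1 011- 1-00✓ 1-01✓ 100-✓ 11-0 110-✓
Round 2: 1-0-
PIs = {-001, -110, 0-11, 00-1, 011-, 1-0-, 11-0}
Coverage chart:
  m1: -001,00-1
  m3: 0-11,00-1
  m6: -110,011-
  m7: 0-11,011-
  m9: -001,1-0-
  m13: 1-0- ←essential
  m14: -110,11-0
Essential: 1-0-

1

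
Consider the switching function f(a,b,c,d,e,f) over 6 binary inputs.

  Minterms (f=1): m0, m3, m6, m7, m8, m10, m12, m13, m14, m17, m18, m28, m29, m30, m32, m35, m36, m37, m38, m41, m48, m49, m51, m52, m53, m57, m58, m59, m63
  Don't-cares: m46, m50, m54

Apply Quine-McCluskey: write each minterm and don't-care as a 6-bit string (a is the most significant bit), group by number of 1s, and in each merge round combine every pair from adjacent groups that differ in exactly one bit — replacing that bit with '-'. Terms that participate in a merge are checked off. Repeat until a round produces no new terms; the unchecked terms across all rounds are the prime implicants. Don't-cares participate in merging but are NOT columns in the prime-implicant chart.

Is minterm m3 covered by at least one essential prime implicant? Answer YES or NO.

size-2^0 implicants → 000000(✓)  000011(✓)  000110(✓)  000111(✓)  001000(✓)  001010(✓)  001100(✓)  001101(✓)  001110(✓)  010001(✓)  010010(✓)  011100(✓)  011101(✓)  011110(✓)  100000(✓)  100011(✓)  100100(✓)  100101(✓)  100110(✓)  101001(✓)  101110(✓)  110000(✓)  110001(✓)  110010(✓)  110011(✓)  110100(✓)  110101(✓)  110110(✓)  111001(✓)  111010(✓)  111011(✓)  111111(✓)
size-2^1 implicants → -00000  -00011  -00110(✓)  -01110(✓)  -10001  -10010  0-1100(✓)  0-1101(✓)  0-1110(✓)  00-000  00-110(✓)  000-11  00011-  001-00(✓)  001-10(✓)  0010-0(✓)  0011-0(✓)  00110-(✓)  0111-0(✓)  01110-(✓)  1-0000(✓)  1-0011  1-0100(✓)  1-0101(✓)  1-0110(✓)  1-1001  10-110(✓)  100-00(✓)  1001-0(✓)  10010-(✓)  11-001(✓)  11-010(✓)  11-011(✓)  110-00(✓)  110-01(✓)  110-10(✓)  1100-0(✓)  1100-1(✓)  11000-(✓)  11001-(✓)  1101-0(✓)  11010-(✓)  111-11  1110-1(✓)  11101-(✓)
size-2^2 implicants → -0-110  0-11-0  0-110-  001--0  1-0-00  1-01-0  1-010-  11-0-1  11-01-  110--0  110-0-  1100--
Unchecked terms (primes): -0-110, -00000, -00011, -10001, -10010, 0-11-0, 0-110-, 00-000, 000-11, 00011-, 001--0, 1-0-00, 1-0011, 1-01-0, 1-010-, 1-1001, 11-0-1, 11-01-, 110--0, 110-0-, 1100--, 111-11
Minterm coverage:
  m0 ⊆ -00000,00-000
  m3 ⊆ -00011,000-11
  m6 ⊆ -0-110,00011-
  m7 ⊆ 000-11,00011-
  m8 ⊆ 00-000,001--0
  m10 ⊆ 001--0 [E]
  m12 ⊆ 0-11-0,0-110-,001--0
  m13 ⊆ 0-110- [E]
  m14 ⊆ -0-110,0-11-0,001--0
  m17 ⊆ -10001 [E]
  m18 ⊆ -10010 [E]
  m28 ⊆ 0-11-0,0-110-
  m29 ⊆ 0-110- [E]
  m30 ⊆ 0-11-0 [E]
  m32 ⊆ -00000,1-0-00
  m35 ⊆ -00011,1-0011
  m36 ⊆ 1-0-00,1-01-0,1-010-
  m37 ⊆ 1-010- [E]
  m38 ⊆ -0-110,1-01-0
  m41 ⊆ 1-1001 [E]
  m48 ⊆ 1-0-00,110--0,110-0-,1100--
  m49 ⊆ -10001,11-0-1,110-0-,1100--
  m51 ⊆ 1-0011,11-0-1,11-01-,1100--
  m52 ⊆ 1-0-00,1-01-0,1-010-,110--0,110-0-
  m53 ⊆ 1-010-,110-0-
  m57 ⊆ 1-1001,11-0-1
  m58 ⊆ 11-01- [E]
  m59 ⊆ 11-0-1,11-01-,111-11
  m63 ⊆ 111-11 [E]
E = {-10001, -10010, 0-11-0, 0-110-, 001--0, 1-010-, 1-1001, 11-01-, 111-11}

NO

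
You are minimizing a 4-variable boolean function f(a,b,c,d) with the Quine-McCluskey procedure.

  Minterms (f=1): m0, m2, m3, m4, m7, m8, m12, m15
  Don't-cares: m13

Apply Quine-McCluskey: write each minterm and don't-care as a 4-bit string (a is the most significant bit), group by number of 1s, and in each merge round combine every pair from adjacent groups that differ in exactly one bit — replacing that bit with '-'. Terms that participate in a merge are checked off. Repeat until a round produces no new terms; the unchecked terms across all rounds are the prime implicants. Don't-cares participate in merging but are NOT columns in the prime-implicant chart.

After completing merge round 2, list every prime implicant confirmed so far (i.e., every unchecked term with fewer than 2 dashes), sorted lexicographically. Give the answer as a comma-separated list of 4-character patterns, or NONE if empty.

-111, 0-11, 00-0, 001-, 11-1, 110-

Round 0: 0000✓ 0010✓ 0011✓ 0100✓ 0111✓ 1000✓ 1100✓ 1101✓ 1111✓
Round 1: -000✓ -100✓ -111 0-00✓ 0-11 00-0 001- 1-00✓ 11-1 110-
Round 2: --00
PIs = {--00, -111, 0-11, 00-0, 001-, 11-1, 110-}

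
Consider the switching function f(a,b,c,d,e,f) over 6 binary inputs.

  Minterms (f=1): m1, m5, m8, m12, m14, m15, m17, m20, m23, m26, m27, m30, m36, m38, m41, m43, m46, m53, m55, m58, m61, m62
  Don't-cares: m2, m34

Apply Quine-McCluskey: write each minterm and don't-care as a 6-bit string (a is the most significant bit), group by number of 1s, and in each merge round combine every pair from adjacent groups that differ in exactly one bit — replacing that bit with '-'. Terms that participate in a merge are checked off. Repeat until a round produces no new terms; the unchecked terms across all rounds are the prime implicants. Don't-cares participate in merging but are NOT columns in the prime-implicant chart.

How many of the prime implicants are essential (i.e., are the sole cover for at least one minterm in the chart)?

11

Round 0: 000001✓ 000010✓ 000101✓ 001000✓ 001100✓ 001110✓ 001111✓ 010001✓ 010100 010111✓ 011010✓ 011011✓ 011110✓ 100010✓ 100100✓ 100110✓ 101001✓ 101011✓ 101110✓ 110101✓ 110111✓ 111010✓ 111101✓ 111110✓
Round 1: -00010 -01110✓ -10111 -11010✓ -11110✓ 0-0001 0-1110✓ 000-01 001-00 0011-0 00111- 011-10✓ 01101- 1-1110✓ 10-110 100-10 1001-0 1010-1 11-101 1101-1 111-10✓
Round 2: --1110 -11-10
PIs = {--1110, -00010, -10111, -11-10, 0-0001, 000-01, 001-00, 0011-0, 00111-, 010100, 01101-, 10-110, 100-10, 1001-0, 1010-1, 11-101, 1101-1}
Coverage chart:
  m1: 0-0001,000-01
  m5: 000-01 ←essential
  m8: 001-00 ←essential
  m12: 001-00,0011-0
  m14: --1110,0011-0,00111-
  m15: 00111- ←essential
  m17: 0-0001 ←essential
  m20: 010100 ←essential
  m23: -10111 ←essential
  m26: -11-10,01101-
  m27: 01101- ←essential
  m30: --1110,-11-10
  m36: 1001-0 ←essential
  m38: 10-110,100-10,1001-0
  m41: 1010-1 ←essential
  m43: 1010-1 ←essential
  m46: --1110,10-110
  m53: 11-101,1101-1
  m55: -10111,1101-1
  m58: -11-10 ←essential
  m61: 11-101 ←essential
  m62: --1110,-11-10
Essential: -10111, -11-10, 0-0001, 000-01, 001-00, 00111-, 010100, 01101-, 1001-0, 1010-1, 11-101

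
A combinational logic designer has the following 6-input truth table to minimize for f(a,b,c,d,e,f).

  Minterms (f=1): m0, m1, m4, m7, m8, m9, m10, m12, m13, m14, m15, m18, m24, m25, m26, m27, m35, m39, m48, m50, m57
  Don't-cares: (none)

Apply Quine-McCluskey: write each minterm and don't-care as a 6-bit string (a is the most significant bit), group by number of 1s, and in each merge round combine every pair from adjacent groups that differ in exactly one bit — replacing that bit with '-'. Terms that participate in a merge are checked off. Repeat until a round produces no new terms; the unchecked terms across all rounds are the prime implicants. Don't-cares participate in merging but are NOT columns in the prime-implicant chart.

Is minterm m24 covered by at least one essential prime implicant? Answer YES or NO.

[col 0] 000000*, 000001*, 000100*, 000111*, 001000*, 001001*, 001010*, 001100*, 001101*, 001110*, 001111*, 010010*, 011000*, 011001*, 011010*, 011011*, 100011*, 100111*, 110000*, 110010*, 111001*
[col 1] -00111, -10010, -11001, 0-1000*, 0-1001*, 0-1010*, 00-000*, 00-001*, 00-100*, 00-111, 000-00*, 00000-*, 001-00*, 001-01*, 001-10*, 0010-0*, 00100-*, 0011-0*, 0011-1*, 00110-*, 00111-*, 01-010, 0110-0*, 0110-1*, 01100-*, 01101-*, 100-11, 1100-0
[col 2] 0-10-0, 0-100-, 00--00, 00-00-, 001--0, 001-0-, 0011--, 0110--
Prime implicants: -00111, -10010, -11001, 0-10-0, 0-100-, 00--00, 00-00-, 00-111, 001--0, 001-0-, 0011--, 01-010, 0110--, 100-11, 1100-0
PI chart (minterm → PIs covering it):
  0 | 00--00,00-00-
  1 | 00-00-  (sole → essential)
  4 | 00--00  (sole → essential)
  7 | -00111,00-111
  8 | 0-10-0,0-100-,00--00,00-00-,001--0,001-0-
  9 | 0-100-,00-00-,001-0-
  10 | 0-10-0,001--0
  12 | 00--00,001--0,001-0-,0011--
  13 | 001-0-,0011--
  14 | 001--0,0011--
  15 | 00-111,0011--
  18 | -10010,01-010
  24 | 0-10-0,0-100-,0110--
  25 | -11001,0-100-,0110--
  26 | 0-10-0,01-010,0110--
  27 | 0110--  (sole → essential)
  35 | 100-11  (sole → essential)
  39 | -00111,100-11
  48 | 1100-0  (sole → essential)
  50 | -10010,1100-0
  57 | -11001  (sole → essential)
Essential prime implicants: -11001, 00--00, 00-00-, 0110--, 100-11, 1100-0

YES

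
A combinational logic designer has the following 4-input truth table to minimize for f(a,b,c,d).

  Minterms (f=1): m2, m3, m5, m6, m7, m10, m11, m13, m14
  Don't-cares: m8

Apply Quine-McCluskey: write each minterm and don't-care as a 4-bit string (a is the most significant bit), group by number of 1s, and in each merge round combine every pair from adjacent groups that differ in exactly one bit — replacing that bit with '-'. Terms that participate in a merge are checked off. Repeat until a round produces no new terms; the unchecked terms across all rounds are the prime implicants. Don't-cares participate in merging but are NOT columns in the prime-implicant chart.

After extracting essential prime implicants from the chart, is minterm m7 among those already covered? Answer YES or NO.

[col 0] 0010*, 0011*, 0101*, 0110*, 0111*, 1000*, 1010*, 1011*, 1101*, 1110*
[col 1] -010*, -011*, -101, -110*, 0-10*, 0-11*, 001-*, 01-1, 011-*, 1-10*, 10-0, 101-*
[col 2] --10, -01-, 0-1-
Prime implicants: --10, -01-, -101, 0-1-, 01-1, 10-0
PI chart (minterm → PIs covering it):
  2 | --10,-01-,0-1-
  3 | -01-,0-1-
  5 | -101,01-1
  6 | --10,0-1-
  7 | 0-1-,01-1
  10 | --10,-01-,10-0
  11 | -01-  (sole → essential)
  13 | -101  (sole → essential)
  14 | --10  (sole → essential)
Essential prime implicants: --10, -01-, -101

NO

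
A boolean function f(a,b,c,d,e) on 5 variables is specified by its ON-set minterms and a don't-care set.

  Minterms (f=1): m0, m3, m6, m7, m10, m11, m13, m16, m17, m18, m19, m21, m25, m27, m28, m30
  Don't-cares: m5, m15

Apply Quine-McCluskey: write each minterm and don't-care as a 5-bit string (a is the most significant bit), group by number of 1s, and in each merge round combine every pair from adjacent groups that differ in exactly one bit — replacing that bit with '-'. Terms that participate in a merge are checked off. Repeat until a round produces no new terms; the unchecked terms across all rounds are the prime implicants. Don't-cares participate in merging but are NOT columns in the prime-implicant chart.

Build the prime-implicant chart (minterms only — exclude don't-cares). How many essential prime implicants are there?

Round 0: 00000✓ 00011✓ 00101✓ 00110✓ 00111✓ 01010✓ 01011✓ 01101✓ 01111✓ 10000✓ 10001✓ 10010✓ 10011✓ 10101✓ 11001✓ 11011✓ 11100✓ 11110✓
Round 1: -0000 -0011✓ -0101 -1011✓ 0-011✓ 0-101✓ 0-111✓ 00-11✓ 001-1✓ 0011- 01-11✓ 0101- 011-1✓ 1-001✓ 1-011✓ 10-01 100-0✓ 100-1✓ 1000-✓ 1001-✓ 110-1✓ 111-0
Round 2: --011 0--11 0-1-1 1-0-1 100--
PIs = {--011, -0000, -0101, 0--11, 0-1-1, 0011-, 0101-, 1-0-1, 10-01, 100--, 111-0}
Coverage chart:
  m0: -0000 ←essential
  m3: --011,0--11
  m6: 0011- ←essential
  m7: 0--11,0-1-1,0011-
  m10: 0101- ←essential
  m11: --011,0--11,0101-
  m13: 0-1-1 ←essential
  m16: -0000,100--
  m17: 1-0-1,10-01,100--
  m18: 100-- ←essential
  m19: --011,1-0-1,100--
  m21: -0101,10-01
  m25: 1-0-1 ←essential
  m27: --011,1-0-1
  m28: 111-0 ←essential
  m30: 111-0 ←essential
Essential: -0000, 0-1-1, 0011-, 0101-, 1-0-1, 100--, 111-0

7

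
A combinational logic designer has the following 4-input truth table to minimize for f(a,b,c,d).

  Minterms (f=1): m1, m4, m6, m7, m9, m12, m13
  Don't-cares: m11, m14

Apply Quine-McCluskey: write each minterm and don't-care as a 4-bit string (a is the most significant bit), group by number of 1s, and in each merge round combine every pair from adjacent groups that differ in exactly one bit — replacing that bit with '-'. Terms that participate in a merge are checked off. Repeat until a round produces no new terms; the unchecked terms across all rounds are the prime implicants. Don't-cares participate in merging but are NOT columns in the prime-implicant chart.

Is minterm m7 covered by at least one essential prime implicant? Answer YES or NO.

Round 0: 0001✓ 0100✓ 0110✓ 0111✓ 1001✓ 1011✓ 1100✓ 1101✓ 1110✓
Round 1: -001 -100✓ -110✓ 01-0✓ 011- 1-01 10-1 11-0✓ 110-
Round 2: -1-0
PIs = {-001, -1-0, 011-, 1-01, 10-1, 110-}
Coverage chart:
  m1: -001 ←essential
  m4: -1-0 ←essential
  m6: -1-0,011-
  m7: 011- ←essential
  m9: -001,1-01,10-1
  m12: -1-0,110-
  m13: 1-01,110-
Essential: -001, -1-0, 011-

YES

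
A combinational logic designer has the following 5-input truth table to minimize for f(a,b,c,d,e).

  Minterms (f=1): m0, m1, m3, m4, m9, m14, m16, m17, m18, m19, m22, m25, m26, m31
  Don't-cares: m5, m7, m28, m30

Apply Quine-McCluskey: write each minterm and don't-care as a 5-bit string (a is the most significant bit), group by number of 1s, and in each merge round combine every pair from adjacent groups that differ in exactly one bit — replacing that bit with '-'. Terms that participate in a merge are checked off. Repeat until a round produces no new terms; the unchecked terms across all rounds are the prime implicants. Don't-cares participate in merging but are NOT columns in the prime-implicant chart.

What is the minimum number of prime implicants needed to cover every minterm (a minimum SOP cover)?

[col 0] 00000*, 00001*, 00011*, 00100*, 00101*, 00111*, 01001*, 01110*, 10000*, 10001*, 10010*, 10011*, 10110*, 11001*, 11010*, 11100*, 11110*, 11111*
[col 1] -0000*, -0001*, -0011*, -1001*, -1110, 0-001*, 00-00*, 00-01*, 00-11*, 000-1*, 0000-*, 001-1*, 0010-*, 1-001*, 1-010*, 1-110*, 10-10*, 100-0*, 100-1*, 1000-*, 1001-*, 11-10*, 111-0, 1111-
[col 2] --001, -00-1, -000-, 00--1, 00-0-, 1--10, 100--
Prime implicants: --001, -00-1, -000-, -1110, 00--1, 00-0-, 1--10, 100--, 111-0, 1111-
PI chart (minterm → PIs covering it):
  0 | -000-,00-0-
  1 | --001,-00-1,-000-,00--1,00-0-
  3 | -00-1,00--1
  4 | 00-0-  (sole → essential)
  9 | --001  (sole → essential)
  14 | -1110  (sole → essential)
  16 | -000-,100--
  17 | --001,-00-1,-000-,100--
  18 | 1--10,100--
  19 | -00-1,100--
  22 | 1--10  (sole → essential)
  25 | --001  (sole → essential)
  26 | 1--10  (sole → essential)
  31 | 1111-  (sole → essential)
Essential prime implicants: --001, -1110, 00-0-, 1--10, 1111-
Petrick residual → -00-1, -000-
Minimum SOP uses 7 PIs: c'd'e + b'c'e + b'c'd' + bcde' + a'b'd' + ade' + abcd

7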